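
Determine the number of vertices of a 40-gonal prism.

80

A prism on an n-gon has two n-gon bases and n rectangular sides: V = 2·40 = 80, E = 3·40 = 120, F = 40 + 2 = 42.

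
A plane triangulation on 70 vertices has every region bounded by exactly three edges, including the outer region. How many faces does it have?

In a plane triangulation 3F = 2E and V − E + F = 2, so F = 2V − 4 = 2·70 − 4 = 136.

136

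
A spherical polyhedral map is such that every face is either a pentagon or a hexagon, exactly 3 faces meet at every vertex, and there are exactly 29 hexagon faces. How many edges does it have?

117

Let x be the number of pentagons; then F = 29 + x.
Edge–face incidences: 2E = 6·29 + 5·x = 174 + 5x.
Every vertex has degree 3, so 3V = 2E.
Euler: V − E + F = 2 ⇒ (2E)/3 − E + (29 + x) = 2.
Multiply by 6: 2·(2E) − 3·(2E) + 6·(29 + x) = 12, i.e. 174 + 6x − (174 + 5x) = 12.
Collecting terms: x = 12.
Then 2E = 174 + 5·12 = 234, so E = 117, V = 2E/3 = 78, F = 29 + 12 = 41.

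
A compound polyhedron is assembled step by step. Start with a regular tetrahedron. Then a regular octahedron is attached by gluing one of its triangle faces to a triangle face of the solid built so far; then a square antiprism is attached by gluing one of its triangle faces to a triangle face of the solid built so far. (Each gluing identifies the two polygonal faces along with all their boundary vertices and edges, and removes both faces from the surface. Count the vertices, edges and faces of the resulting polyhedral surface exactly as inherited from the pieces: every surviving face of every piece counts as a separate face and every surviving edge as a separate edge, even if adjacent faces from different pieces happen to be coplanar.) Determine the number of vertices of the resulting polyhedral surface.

A regular tetrahedron: V=4, E=6, F=4.
Attach a regular octahedron (V=6, E=12, F=8) along a 3-gon: merge 3 vertices and 3 edges, delete both glued faces → V=7, E=15, F=10.
Attach a square antiprism (V=8, E=16, F=10) along a 3-gon: merge 3 vertices and 3 edges, delete both glued faces → V=12, E=28, F=18.
Check: V − E + F = 12 − 28 + 18 = 2.

12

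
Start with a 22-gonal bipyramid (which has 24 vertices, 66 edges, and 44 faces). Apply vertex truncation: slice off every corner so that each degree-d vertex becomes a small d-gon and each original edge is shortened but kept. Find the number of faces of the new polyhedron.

Truncation replaces each original edge-end by a new vertex, so V′ = 2E = 132.
Each original edge survives, and each old vertex of degree d contributes d new edges; summing degrees gives Σd = 2E, so E′ = E + 2E = 3E = 198.
Each original face survives and each original vertex becomes one new face: F′ = F + V = 68.

68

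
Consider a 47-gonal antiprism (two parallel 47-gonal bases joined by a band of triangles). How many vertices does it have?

An antiprism on an n-gon has two n-gon caps and 2n triangles: V = 2·47 = 94, E = 4·47 = 188, F = 2·47 + 2 = 96.
Check: V − E + F = 94 − 188 + 96 = 2.

94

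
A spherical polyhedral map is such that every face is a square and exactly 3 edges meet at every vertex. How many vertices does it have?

Each face has 4 edges and each edge borders two faces, so 2E = 4F.
Each vertex has degree 3, so 3V = 2E and hence V = 4F/3.
Euler: V − E + F = 2 ⇒ (4F/3) − (4F/2) + F = 2.
Multiply by 6: (8 − 12 + 6)F = 12, i.e. 2F = 12.
So F = 6, E = 4·6/2 = 12, V = 4·6/3 = 8.

8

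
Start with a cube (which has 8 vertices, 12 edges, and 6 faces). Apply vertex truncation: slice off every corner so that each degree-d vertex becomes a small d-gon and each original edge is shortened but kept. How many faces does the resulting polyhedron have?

Truncation replaces each original edge-end by a new vertex, so V′ = 2E = 24.
Each original edge survives, and each old vertex of degree d contributes d new edges; summing degrees gives Σd = 2E, so E′ = E + 2E = 3E = 36.
Each original face survives and each original vertex becomes one new face: F′ = F + V = 14.

14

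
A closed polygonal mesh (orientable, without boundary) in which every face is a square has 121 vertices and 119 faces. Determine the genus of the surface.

0

Every face is a square, so 2E = 4·119 = 476, giving E = 238.
χ = V − E + F = 121 − 238 + 119 = 2.
For a closed orientable surface χ = 2 − 2g, so g = (2 − (2))/2 = 0.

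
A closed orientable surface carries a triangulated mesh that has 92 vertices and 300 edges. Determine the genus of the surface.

Every face is a triangle and each edge borders two faces, so 3F = 2·300, giving F = 200.
χ = V − E + F = 92 − 300 + 200 = -8.
For a closed orientable surface χ = 2 − 2g, so g = (2 − (-8))/2 = 5.

5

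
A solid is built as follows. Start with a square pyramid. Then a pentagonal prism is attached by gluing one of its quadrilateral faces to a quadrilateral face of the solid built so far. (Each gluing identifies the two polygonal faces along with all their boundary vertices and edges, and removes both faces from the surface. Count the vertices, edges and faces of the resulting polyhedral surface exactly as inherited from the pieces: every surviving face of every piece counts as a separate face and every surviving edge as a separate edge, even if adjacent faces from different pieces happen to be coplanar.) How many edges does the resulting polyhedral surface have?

A square pyramid: V=5, E=8, F=5.
Attach a pentagonal prism (V=10, E=15, F=7) along a 4-gon: merge 4 vertices and 4 edges, delete both glued faces → V=11, E=19, F=10.
Check: V − E + F = 11 − 19 + 10 = 2.

19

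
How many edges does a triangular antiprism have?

An antiprism on an n-gon has two n-gon caps and 2n triangles: V = 2·3 = 6, E = 4·3 = 12, F = 2·3 + 2 = 8.

12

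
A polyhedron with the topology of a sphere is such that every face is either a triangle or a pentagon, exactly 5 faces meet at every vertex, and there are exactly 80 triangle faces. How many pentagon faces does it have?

12

Let x be the number of pentagons; then F = 80 + x.
Edge–face incidences: 2E = 3·80 + 5·x = 240 + 5x.
Every vertex has degree 5, so 5V = 2E.
Euler: V − E + F = 2 ⇒ (2E)/5 − E + (80 + x) = 2.
Multiply by 10: 2·(2E) − 5·(2E) + 10·(80 + x) = 20, i.e. 800 + 10x − 3·(240 + 5x) = 20.
Collecting terms: −5x + 80 = 20, so −5x = −60, so x = 12.
Then 2E = 240 + 5·12 = 300, so E = 150, V = 2E/5 = 60, F = 80 + 12 = 92.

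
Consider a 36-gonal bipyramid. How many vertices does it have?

38

A bipyramid over an n-gon has 2n triangular faces and n + 2 vertices: V = 36 + 2 = 38, E = 3·36 = 108, F = 2·36 = 72.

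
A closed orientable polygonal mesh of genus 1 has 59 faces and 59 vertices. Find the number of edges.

For a closed orientable surface of genus 1, χ = 2 − 2·1 = 0.
E = V + F − (0) = 59 + 59 − (0) = 118.

118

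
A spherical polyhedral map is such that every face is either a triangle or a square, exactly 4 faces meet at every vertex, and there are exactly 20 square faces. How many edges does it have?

Let x be the number of triangles; then F = 20 + x.
Edge–face incidences: 2E = 4·20 + 3·x = 80 + 3x.
Every vertex has degree 4, so 4V = 2E.
Euler: V − E + F = 2 ⇒ (2E)/4 − E + (20 + x) = 2.
Multiply by 8: 2·(2E) − 4·(2E) + 8·(20 + x) = 16, i.e. 160 + 8x − 2·(80 + 3x) = 16.
Collecting terms: 2x = 16, so x = 8.
Then 2E = 80 + 3·8 = 104, so E = 52, V = 2E/4 = 26, F = 20 + 8 = 28.

52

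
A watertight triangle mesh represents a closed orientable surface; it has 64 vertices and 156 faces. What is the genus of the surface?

Every face is a triangle, so 2E = 3·156 = 468, giving E = 234.
χ = V − E + F = 64 − 234 + 156 = -14.
For a closed orientable surface χ = 2 − 2g, so g = (2 − (-14))/2 = 8.

8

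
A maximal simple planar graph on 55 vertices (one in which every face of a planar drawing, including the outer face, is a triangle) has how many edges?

In a plane triangulation 3F = 2E and V − E + F = 2, so E = 3V − 6 = 3·55 − 6 = 159.

159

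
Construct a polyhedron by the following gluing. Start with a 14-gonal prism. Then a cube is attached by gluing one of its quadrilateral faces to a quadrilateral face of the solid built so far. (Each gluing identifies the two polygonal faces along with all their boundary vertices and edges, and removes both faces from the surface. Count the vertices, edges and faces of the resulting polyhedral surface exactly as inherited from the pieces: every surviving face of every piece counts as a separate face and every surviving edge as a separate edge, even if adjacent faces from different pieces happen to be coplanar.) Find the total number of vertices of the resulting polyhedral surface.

32

A 14-gonal prism: V=28, E=42, F=16.
Attach a cube (V=8, E=12, F=6) along a 4-gon: merge 4 vertices and 4 edges, delete both glued faces → V=32, E=50, F=20.
Check: V − E + F = 32 − 50 + 20 = 2.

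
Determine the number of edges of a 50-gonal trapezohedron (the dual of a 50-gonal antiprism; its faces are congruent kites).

200

The n-trapezohedron (dual of the n-antiprism) has V = 2·50 + 2 = 102, E = 4·50 = 200, F = 2·50 = 100.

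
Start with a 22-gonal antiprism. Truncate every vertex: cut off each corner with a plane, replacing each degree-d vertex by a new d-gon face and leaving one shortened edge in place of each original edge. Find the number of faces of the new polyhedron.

The base solid has V = 44, E = 88, F = 46.
Truncation replaces each original edge-end by a new vertex, so V′ = 2E = 176.
Each original edge survives, and each old vertex of degree d contributes d new edges; summing degrees gives Σd = 2E, so E′ = E + 2E = 3E = 264.
Each original face survives and each original vertex becomes one new face: F′ = F + V = 90.

90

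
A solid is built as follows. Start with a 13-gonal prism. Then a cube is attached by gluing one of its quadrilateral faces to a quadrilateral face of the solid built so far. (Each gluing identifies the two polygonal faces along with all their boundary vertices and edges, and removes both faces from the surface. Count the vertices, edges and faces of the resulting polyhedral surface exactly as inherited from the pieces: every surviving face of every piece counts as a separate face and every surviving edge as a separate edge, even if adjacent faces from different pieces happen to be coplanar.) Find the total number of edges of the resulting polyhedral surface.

A 13-gonal prism: V=26, E=39, F=15.
Attach a cube (V=8, E=12, F=6) along a 4-gon: merge 4 vertices and 4 edges, delete both glued faces → V=30, E=47, F=19.
Check: V − E + F = 30 − 47 + 19 = 2.

47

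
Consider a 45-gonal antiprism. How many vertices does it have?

An antiprism on an n-gon has two n-gon caps and 2n triangles: V = 2·45 = 90, E = 4·45 = 180, F = 2·45 + 2 = 92.

90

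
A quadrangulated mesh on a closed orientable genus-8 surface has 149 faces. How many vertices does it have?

135

χ = 2 − 2·8 = -14, and every face is a square so 4F = 2E.
E = 4·149/2 = 298. Then V = -14 + E − F = -14 + 298 − 149 = 135.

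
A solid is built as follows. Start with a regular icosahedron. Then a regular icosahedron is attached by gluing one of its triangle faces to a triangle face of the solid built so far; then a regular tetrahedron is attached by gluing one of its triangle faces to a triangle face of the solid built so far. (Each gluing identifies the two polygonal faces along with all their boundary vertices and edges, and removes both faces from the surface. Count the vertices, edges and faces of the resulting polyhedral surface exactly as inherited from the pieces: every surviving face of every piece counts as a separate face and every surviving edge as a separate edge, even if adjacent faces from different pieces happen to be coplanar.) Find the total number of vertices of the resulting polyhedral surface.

A regular icosahedron: V=12, E=30, F=20.
Attach a regular icosahedron (V=12, E=30, F=20) along a 3-gon: merge 3 vertices and 3 edges, delete both glued faces → V=21, E=57, F=38.
Attach a regular tetrahedron (V=4, E=6, F=4) along a 3-gon: merge 3 vertices and 3 edges, delete both glued faces → V=22, E=60, F=40.
Check: V − E + F = 22 − 60 + 40 = 2.

22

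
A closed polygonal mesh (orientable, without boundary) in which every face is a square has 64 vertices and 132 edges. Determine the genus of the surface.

Every face is a square and each edge borders two faces, so 4F = 2·132, giving F = 66.
χ = V − E + F = 64 − 132 + 66 = -2.
For a closed orientable surface χ = 2 − 2g, so g = (2 − (-2))/2 = 2.

2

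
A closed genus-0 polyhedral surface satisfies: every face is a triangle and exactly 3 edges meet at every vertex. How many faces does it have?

Each face has 3 edges and each edge borders two faces, so 2E = 3F.
Each vertex has degree 3, so 3V = 2E and hence V = 3F/3.
Euler: V − E + F = 2 ⇒ (3F/3) − (3F/2) + F = 2.
Multiply by 6: (6 − 9 + 6)F = 12, i.e. 3F = 12.
So F = 4, E = 3·4/2 = 6, V = 3·4/3 = 4.

4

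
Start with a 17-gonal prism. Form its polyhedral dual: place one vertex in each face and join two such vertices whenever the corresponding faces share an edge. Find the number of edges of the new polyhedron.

51

The base solid has V = 34, E = 51, F = 19.
The dual swaps V and F and preserves E: V′ = F = 19, E′ = E = 51, F′ = V = 34.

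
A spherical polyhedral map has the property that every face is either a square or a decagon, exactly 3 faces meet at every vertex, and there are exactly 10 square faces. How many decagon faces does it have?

2

Let x be the number of decagons; then F = 10 + x.
Edge–face incidences: 2E = 4·10 + 10·x = 40 + 10x.
Every vertex has degree 3, so 3V = 2E.
Euler: V − E + F = 2 ⇒ (2E)/3 − E + (10 + x) = 2.
Multiply by 6: 2·(2E) − 3·(2E) + 6·(10 + x) = 12, i.e. 60 + 6x − (40 + 10x) = 12.
Collecting terms: −4x + 20 = 12, so −4x = −8, so x = 2.
Then 2E = 40 + 10·2 = 60, so E = 30, V = 2E/3 = 20, F = 10 + 2 = 12.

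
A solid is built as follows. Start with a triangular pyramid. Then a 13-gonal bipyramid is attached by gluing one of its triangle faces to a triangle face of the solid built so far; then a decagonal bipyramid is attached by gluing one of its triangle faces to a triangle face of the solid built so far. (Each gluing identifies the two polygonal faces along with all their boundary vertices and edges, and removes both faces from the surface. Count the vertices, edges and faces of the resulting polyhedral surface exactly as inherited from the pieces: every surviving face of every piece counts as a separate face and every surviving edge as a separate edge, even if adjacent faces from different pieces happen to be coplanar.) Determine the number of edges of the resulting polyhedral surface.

A triangular pyramid: V=4, E=6, F=4.
Attach a 13-gonal bipyramid (V=15, E=39, F=26) along a 3-gon: merge 3 vertices and 3 edges, delete both glued faces → V=16, E=42, F=28.
Attach a decagonal bipyramid (V=12, E=30, F=20) along a 3-gon: merge 3 vertices and 3 edges, delete both glued faces → V=25, E=69, F=46.
Check: V − E + F = 25 − 69 + 46 = 2.

69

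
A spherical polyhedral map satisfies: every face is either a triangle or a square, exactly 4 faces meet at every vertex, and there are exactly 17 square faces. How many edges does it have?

Let x be the number of triangles; then F = 17 + x.
Edge–face incidences: 2E = 4·17 + 3·x = 68 + 3x.
Every vertex has degree 4, so 4V = 2E.
Euler: V − E + F = 2 ⇒ (2E)/4 − E + (17 + x) = 2.
Multiply by 8: 2·(2E) − 4·(2E) + 8·(17 + x) = 16, i.e. 136 + 8x − 2·(68 + 3x) = 16.
Collecting terms: 2x = 16, so x = 8.
Then 2E = 68 + 3·8 = 92, so E = 46, V = 2E/4 = 23, F = 17 + 8 = 25.

46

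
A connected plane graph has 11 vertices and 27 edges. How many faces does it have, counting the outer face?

18

Euler's formula for a connected plane graph: V − E + F = 2, so F = 2 − 11 + 27 = 18.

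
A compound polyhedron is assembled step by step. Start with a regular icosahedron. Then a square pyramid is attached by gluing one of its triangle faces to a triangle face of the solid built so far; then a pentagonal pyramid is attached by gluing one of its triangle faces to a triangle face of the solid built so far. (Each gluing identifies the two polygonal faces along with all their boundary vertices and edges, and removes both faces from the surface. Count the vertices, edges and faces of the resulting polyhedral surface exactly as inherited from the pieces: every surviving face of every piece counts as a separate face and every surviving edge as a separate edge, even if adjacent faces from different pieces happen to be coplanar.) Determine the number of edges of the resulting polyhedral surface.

42

A regular icosahedron: V=12, E=30, F=20.
Attach a square pyramid (V=5, E=8, F=5) along a 3-gon: merge 3 vertices and 3 edges, delete both glued faces → V=14, E=35, F=23.
Attach a pentagonal pyramid (V=6, E=10, F=6) along a 3-gon: merge 3 vertices and 3 edges, delete both glued faces → V=17, E=42, F=27.
Check: V − E + F = 17 − 42 + 27 = 2.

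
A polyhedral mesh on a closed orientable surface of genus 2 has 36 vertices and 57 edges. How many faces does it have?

19

For a closed orientable surface of genus 2, χ = 2 − 2·2 = -2.
F = -2 − V + E = -2 − 36 + 57 = 19.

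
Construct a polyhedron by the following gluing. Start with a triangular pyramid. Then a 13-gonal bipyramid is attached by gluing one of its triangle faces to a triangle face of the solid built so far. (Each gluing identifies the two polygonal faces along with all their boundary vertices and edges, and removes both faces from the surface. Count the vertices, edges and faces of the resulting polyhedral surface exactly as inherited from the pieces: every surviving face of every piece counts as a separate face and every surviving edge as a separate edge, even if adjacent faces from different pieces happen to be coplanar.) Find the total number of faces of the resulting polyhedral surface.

A triangular pyramid: V=4, E=6, F=4.
Attach a 13-gonal bipyramid (V=15, E=39, F=26) along a 3-gon: merge 3 vertices and 3 edges, delete both glued faces → V=16, E=42, F=28.
Check: V − E + F = 16 − 42 + 28 = 2.

28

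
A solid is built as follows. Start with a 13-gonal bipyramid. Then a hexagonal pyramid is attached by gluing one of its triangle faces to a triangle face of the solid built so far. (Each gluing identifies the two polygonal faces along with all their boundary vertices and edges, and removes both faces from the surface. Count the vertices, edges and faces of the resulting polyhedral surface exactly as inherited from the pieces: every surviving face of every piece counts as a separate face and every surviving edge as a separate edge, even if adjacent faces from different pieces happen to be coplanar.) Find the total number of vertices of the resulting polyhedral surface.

19

A 13-gonal bipyramid: V=15, E=39, F=26.
Attach a hexagonal pyramid (V=7, E=12, F=7) along a 3-gon: merge 3 vertices and 3 edges, delete both glued faces → V=19, E=48, F=31.
Check: V − E + F = 19 − 48 + 31 = 2.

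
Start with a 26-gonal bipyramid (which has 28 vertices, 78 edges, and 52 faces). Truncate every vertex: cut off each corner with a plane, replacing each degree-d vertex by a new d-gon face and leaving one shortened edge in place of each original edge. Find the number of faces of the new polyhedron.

80

Truncation replaces each original edge-end by a new vertex, so V′ = 2E = 156.
Each original edge survives, and each old vertex of degree d contributes d new edges; summing degrees gives Σd = 2E, so E′ = E + 2E = 3E = 234.
Each original face survives and each original vertex becomes one new face: F′ = F + V = 80.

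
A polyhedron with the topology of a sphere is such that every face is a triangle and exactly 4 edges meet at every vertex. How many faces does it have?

Each face has 3 edges and each edge borders two faces, so 2E = 3F.
Each vertex has degree 4, so 4V = 2E and hence V = 3F/4.
Euler: V − E + F = 2 ⇒ (3F/4) − (3F/2) + F = 2.
Multiply by 8: (6 − 12 + 8)F = 16, i.e. 2F = 16.
So F = 8, E = 3·8/2 = 12, V = 3·8/4 = 6.

8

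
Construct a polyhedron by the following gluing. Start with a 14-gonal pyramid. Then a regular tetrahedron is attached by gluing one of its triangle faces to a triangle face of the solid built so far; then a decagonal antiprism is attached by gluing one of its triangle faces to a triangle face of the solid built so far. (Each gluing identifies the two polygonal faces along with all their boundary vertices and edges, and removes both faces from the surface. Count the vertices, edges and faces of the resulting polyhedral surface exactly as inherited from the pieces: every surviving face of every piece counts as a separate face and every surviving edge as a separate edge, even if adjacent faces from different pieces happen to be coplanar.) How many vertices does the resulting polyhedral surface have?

33

A 14-gonal pyramid: V=15, E=28, F=15.
Attach a regular tetrahedron (V=4, E=6, F=4) along a 3-gon: merge 3 vertices and 3 edges, delete both glued faces → V=16, E=31, F=17.
Attach a decagonal antiprism (V=20, E=40, F=22) along a 3-gon: merge 3 vertices and 3 edges, delete both glued faces → V=33, E=68, F=37.
Check: V − E + F = 33 − 68 + 37 = 2.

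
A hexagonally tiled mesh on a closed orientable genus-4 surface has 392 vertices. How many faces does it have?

χ = 2 − 2·4 = -6, and every face is a hexagon so 6F = 2E.
V − E + F = -6 with E = 6F/2 gives 392 − (6/2 − 1)·F = -6, so F = 199 and E = 597.

199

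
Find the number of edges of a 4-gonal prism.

A prism on an n-gon has two n-gon bases and n rectangular sides: V = 2·4 = 8, E = 3·4 = 12, F = 4 + 2 = 6.

12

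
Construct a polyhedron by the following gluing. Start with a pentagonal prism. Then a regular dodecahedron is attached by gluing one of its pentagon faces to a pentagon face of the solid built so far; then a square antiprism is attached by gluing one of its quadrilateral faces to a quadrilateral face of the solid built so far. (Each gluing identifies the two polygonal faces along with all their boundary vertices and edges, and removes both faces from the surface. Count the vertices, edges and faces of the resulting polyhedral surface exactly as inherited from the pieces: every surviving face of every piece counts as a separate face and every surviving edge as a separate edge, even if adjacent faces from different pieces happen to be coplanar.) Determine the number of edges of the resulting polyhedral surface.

A pentagonal prism: V=10, E=15, F=7.
Attach a regular dodecahedron (V=20, E=30, F=12) along a 5-gon: merge 5 vertices and 5 edges, delete both glued faces → V=25, E=40, F=17.
Attach a square antiprism (V=8, E=16, F=10) along a 4-gon: merge 4 vertices and 4 edges, delete both glued faces → V=29, E=52, F=25.
Check: V − E + F = 29 − 52 + 25 = 2.

52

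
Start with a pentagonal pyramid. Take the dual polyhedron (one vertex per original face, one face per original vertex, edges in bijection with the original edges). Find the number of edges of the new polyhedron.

10

The base solid has V = 6, E = 10, F = 6.
The dual swaps V and F and preserves E: V′ = F = 6, E′ = E = 10, F′ = V = 6.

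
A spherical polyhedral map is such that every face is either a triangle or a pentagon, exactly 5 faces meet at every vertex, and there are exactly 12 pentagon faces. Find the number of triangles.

80

Let x be the number of triangles; then F = 12 + x.
Edge–face incidences: 2E = 5·12 + 3·x = 60 + 3x.
Every vertex has degree 5, so 5V = 2E.
Euler: V − E + F = 2 ⇒ (2E)/5 − E + (12 + x) = 2.
Multiply by 10: 2·(2E) − 5·(2E) + 10·(12 + x) = 20, i.e. 120 + 10x − 3·(60 + 3x) = 20.
Collecting terms: x − 60 = 20, so x = 80.
Then 2E = 60 + 3·80 = 300, so E = 150, V = 2E/5 = 60, F = 12 + 80 = 92.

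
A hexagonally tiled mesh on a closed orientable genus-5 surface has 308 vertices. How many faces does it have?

158

χ = 2 − 2·5 = -8, and every face is a hexagon so 6F = 2E.
V − E + F = -8 with E = 6F/2 gives 308 − (6/2 − 1)·F = -8, so F = 158 and E = 474.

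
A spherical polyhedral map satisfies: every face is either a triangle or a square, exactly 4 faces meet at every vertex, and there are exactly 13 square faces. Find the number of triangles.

8

Let x be the number of triangles; then F = 13 + x.
Edge–face incidences: 2E = 4·13 + 3·x = 52 + 3x.
Every vertex has degree 4, so 4V = 2E.
Euler: V − E + F = 2 ⇒ (2E)/4 − E + (13 + x) = 2.
Multiply by 8: 2·(2E) − 4·(2E) + 8·(13 + x) = 16, i.e. 104 + 8x − 2·(52 + 3x) = 16.
Collecting terms: 2x = 16, so x = 8.
Then 2E = 52 + 3·8 = 76, so E = 38, V = 2E/4 = 19, F = 13 + 8 = 21.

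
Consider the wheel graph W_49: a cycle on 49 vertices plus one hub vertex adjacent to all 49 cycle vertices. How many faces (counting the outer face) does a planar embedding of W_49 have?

W_49 has V = 49 + 1 = 50 vertices and E = 2·49 = 98 edges.
By Euler's formula F = 2 − V + E = 2 − 50 + 98 = 50.

50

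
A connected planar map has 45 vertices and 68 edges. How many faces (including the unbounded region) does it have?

Euler's formula for a connected plane graph: V − E + F = 2, so F = 2 − 45 + 68 = 25.

25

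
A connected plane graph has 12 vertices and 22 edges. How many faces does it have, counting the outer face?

12

Euler's formula for a connected plane graph: V − E + F = 2, so F = 2 − 12 + 22 = 12.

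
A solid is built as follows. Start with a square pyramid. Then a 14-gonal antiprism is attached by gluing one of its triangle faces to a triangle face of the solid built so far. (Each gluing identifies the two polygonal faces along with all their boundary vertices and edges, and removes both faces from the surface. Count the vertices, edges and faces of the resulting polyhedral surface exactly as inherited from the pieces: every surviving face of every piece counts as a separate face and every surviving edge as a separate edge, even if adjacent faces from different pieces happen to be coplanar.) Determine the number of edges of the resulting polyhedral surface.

A square pyramid: V=5, E=8, F=5.
Attach a 14-gonal antiprism (V=28, E=56, F=30) along a 3-gon: merge 3 vertices and 3 edges, delete both glued faces → V=30, E=61, F=33.
Check: V − E + F = 30 − 61 + 33 = 2.

61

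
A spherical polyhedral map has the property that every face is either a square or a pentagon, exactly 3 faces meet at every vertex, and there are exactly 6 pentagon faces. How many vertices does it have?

14

Let x be the number of squares; then F = 6 + x.
Edge–face incidences: 2E = 5·6 + 4·x = 30 + 4x.
Every vertex has degree 3, so 3V = 2E.
Euler: V − E + F = 2 ⇒ (2E)/3 − E + (6 + x) = 2.
Multiply by 6: 2·(2E) − 3·(2E) + 6·(6 + x) = 12, i.e. 36 + 6x − (30 + 4x) = 12.
Collecting terms: 2x + 6 = 12, so 2x = 6, so x = 3.
Then 2E = 30 + 4·3 = 42, so E = 21, V = 2E/3 = 14, F = 6 + 3 = 9.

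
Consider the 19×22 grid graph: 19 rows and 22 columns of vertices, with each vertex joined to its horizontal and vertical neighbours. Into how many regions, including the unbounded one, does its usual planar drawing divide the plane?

The grid has V = 19·22 = 418 vertices and E = 19·21 + 22·18 = 795 edges.
F = 2 − V + E = 2 − 418 + 795 = 379.

379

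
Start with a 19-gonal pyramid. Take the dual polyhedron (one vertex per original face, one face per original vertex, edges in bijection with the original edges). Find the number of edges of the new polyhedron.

38

The base solid has V = 20, E = 38, F = 20.
The dual swaps V and F and preserves E: V′ = F = 20, E′ = E = 38, F′ = V = 20.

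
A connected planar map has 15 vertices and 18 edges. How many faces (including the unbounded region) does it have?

5

Euler's formula for a connected plane graph: V − E + F = 2, so F = 2 − 15 + 18 = 5.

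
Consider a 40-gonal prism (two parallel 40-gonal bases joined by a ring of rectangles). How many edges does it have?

120

A prism on an n-gon has two n-gon bases and n rectangular sides: V = 2·40 = 80, E = 3·40 = 120, F = 40 + 2 = 42.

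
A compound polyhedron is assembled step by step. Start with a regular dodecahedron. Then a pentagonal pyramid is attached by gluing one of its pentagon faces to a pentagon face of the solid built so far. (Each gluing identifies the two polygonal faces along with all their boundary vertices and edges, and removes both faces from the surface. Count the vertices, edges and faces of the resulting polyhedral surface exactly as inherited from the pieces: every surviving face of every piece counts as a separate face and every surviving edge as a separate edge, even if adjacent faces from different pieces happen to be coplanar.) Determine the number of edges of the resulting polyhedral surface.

A regular dodecahedron: V=20, E=30, F=12.
Attach a pentagonal pyramid (V=6, E=10, F=6) along a 5-gon: merge 5 vertices and 5 edges, delete both glued faces → V=21, E=35, F=16.
Check: V − E + F = 21 − 35 + 16 = 2.

35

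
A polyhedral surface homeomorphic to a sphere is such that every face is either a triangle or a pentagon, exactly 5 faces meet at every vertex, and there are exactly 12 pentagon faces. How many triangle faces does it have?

80

Let x be the number of triangles; then F = 12 + x.
Edge–face incidences: 2E = 5·12 + 3·x = 60 + 3x.
Every vertex has degree 5, so 5V = 2E.
Euler: V − E + F = 2 ⇒ (2E)/5 − E + (12 + x) = 2.
Multiply by 10: 2·(2E) − 5·(2E) + 10·(12 + x) = 20, i.e. 120 + 10x − 3·(60 + 3x) = 20.
Collecting terms: x − 60 = 20, so x = 80.
Then 2E = 60 + 3·80 = 300, so E = 150, V = 2E/5 = 60, F = 12 + 80 = 92.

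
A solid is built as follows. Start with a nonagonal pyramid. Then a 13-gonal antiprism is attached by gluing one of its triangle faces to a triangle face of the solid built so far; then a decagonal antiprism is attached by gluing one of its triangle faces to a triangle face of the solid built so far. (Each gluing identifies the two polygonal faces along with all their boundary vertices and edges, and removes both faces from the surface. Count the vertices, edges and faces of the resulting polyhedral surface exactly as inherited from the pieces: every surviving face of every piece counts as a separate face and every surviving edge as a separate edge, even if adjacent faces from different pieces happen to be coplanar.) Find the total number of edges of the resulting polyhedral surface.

A nonagonal pyramid: V=10, E=18, F=10.
Attach a 13-gonal antiprism (V=26, E=52, F=28) along a 3-gon: merge 3 vertices and 3 edges, delete both glued faces → V=33, E=67, F=36.
Attach a decagonal antiprism (V=20, E=40, F=22) along a 3-gon: merge 3 vertices and 3 edges, delete both glued faces → V=50, E=104, F=56.
Check: V − E + F = 50 − 104 + 56 = 2.

104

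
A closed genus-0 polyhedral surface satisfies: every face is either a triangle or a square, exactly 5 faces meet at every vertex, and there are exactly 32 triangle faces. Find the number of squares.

6

Let x be the number of squares; then F = 32 + x.
Edge–face incidences: 2E = 3·32 + 4·x = 96 + 4x.
Every vertex has degree 5, so 5V = 2E.
Euler: V − E + F = 2 ⇒ (2E)/5 − E + (32 + x) = 2.
Multiply by 10: 2·(2E) − 5·(2E) + 10·(32 + x) = 20, i.e. 320 + 10x − 3·(96 + 4x) = 20.
Collecting terms: −2x + 32 = 20, so −2x = −12, so x = 6.
Then 2E = 96 + 4·6 = 120, so E = 60, V = 2E/5 = 24, F = 32 + 6 = 38.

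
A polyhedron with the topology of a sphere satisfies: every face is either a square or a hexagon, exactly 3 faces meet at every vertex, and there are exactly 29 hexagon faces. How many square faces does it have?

Let x be the number of squares; then F = 29 + x.
Edge–face incidences: 2E = 6·29 + 4·x = 174 + 4x.
Every vertex has degree 3, so 3V = 2E.
Euler: V − E + F = 2 ⇒ (2E)/3 − E + (29 + x) = 2.
Multiply by 6: 2·(2E) − 3·(2E) + 6·(29 + x) = 12, i.e. 174 + 6x − (174 + 4x) = 12.
Collecting terms: 2x = 12, so x = 6.
Then 2E = 174 + 4·6 = 198, so E = 99, V = 2E/3 = 66, F = 29 + 6 = 35.

6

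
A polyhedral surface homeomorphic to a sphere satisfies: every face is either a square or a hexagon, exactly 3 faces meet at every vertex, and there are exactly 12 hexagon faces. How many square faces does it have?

6

Let x be the number of squares; then F = 12 + x.
Edge–face incidences: 2E = 6·12 + 4·x = 72 + 4x.
Every vertex has degree 3, so 3V = 2E.
Euler: V − E + F = 2 ⇒ (2E)/3 − E + (12 + x) = 2.
Multiply by 6: 2·(2E) − 3·(2E) + 6·(12 + x) = 12, i.e. 72 + 6x − (72 + 4x) = 12.
Collecting terms: 2x = 12, so x = 6.
Then 2E = 72 + 4·6 = 96, so E = 48, V = 2E/3 = 32, F = 12 + 6 = 18.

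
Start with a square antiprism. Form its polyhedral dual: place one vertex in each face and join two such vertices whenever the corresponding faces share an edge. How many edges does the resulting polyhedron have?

16

The base solid has V = 8, E = 16, F = 10.
The dual swaps V and F and preserves E: V′ = F = 10, E′ = E = 16, F′ = V = 8.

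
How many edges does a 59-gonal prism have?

A prism on an n-gon has two n-gon bases and n rectangular sides: V = 2·59 = 118, E = 3·59 = 177, F = 59 + 2 = 61.

177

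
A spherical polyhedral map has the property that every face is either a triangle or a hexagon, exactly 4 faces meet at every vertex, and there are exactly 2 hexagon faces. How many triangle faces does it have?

Let x be the number of triangles; then F = 2 + x.
Edge–face incidences: 2E = 6·2 + 3·x = 12 + 3x.
Every vertex has degree 4, so 4V = 2E.
Euler: V − E + F = 2 ⇒ (2E)/4 − E + (2 + x) = 2.
Multiply by 8: 2·(2E) − 4·(2E) + 8·(2 + x) = 16, i.e. 16 + 8x − 2·(12 + 3x) = 16.
Collecting terms: 2x − 8 = 16, so 2x = 24, so x = 12.
Then 2E = 12 + 3·12 = 48, so E = 24, V = 2E/4 = 12, F = 2 + 12 = 14.

12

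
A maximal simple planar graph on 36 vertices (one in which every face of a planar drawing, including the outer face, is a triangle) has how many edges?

102

In a plane triangulation 3F = 2E and V − E + F = 2, so E = 3V − 6 = 3·36 − 6 = 102.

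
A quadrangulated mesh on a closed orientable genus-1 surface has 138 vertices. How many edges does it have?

276

χ = 2 − 2·1 = 0, and every face is a square so 4F = 2E.
V − E + F = 0 with E = 4F/2 gives 138 − (4/2 − 1)·F = 0, so F = 138 and E = 276.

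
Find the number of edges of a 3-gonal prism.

9

A prism on an n-gon has two n-gon bases and n rectangular sides: V = 2·3 = 6, E = 3·3 = 9, F = 3 + 2 = 5.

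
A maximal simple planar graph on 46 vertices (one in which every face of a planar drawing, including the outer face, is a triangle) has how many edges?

In a plane triangulation 3F = 2E and V − E + F = 2, so E = 3V − 6 = 3·46 − 6 = 132.

132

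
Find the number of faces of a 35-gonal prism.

A prism on an n-gon has two n-gon bases and n rectangular sides: V = 2·35 = 70, E = 3·35 = 105, F = 35 + 2 = 37.

37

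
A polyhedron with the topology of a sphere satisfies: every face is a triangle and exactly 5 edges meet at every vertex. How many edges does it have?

Each face has 3 edges and each edge borders two faces, so 2E = 3F.
Each vertex has degree 5, so 5V = 2E and hence V = 3F/5.
Euler: V − E + F = 2 ⇒ (3F/5) − (3F/2) + F = 2.
Multiply by 10: (6 − 15 + 10)F = 20, i.e. 1F = 20.
So F = 20, E = 3·20/2 = 30, V = 3·20/5 = 12.

30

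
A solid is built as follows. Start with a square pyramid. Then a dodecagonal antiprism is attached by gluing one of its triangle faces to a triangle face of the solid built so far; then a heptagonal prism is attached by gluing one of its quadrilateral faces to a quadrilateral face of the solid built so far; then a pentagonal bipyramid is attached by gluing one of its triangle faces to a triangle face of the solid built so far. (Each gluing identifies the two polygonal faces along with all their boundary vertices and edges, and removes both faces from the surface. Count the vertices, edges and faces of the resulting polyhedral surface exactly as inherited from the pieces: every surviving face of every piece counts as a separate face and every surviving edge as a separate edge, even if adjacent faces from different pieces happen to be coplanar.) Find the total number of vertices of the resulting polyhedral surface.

40

A square pyramid: V=5, E=8, F=5.
Attach a dodecagonal antiprism (V=24, E=48, F=26) along a 3-gon: merge 3 vertices and 3 edges, delete both glued faces → V=26, E=53, F=29.
Attach a heptagonal prism (V=14, E=21, F=9) along a 4-gon: merge 4 vertices and 4 edges, delete both glued faces → V=36, E=70, F=36.
Attach a pentagonal bipyramid (V=7, E=15, F=10) along a 3-gon: merge 3 vertices and 3 edges, delete both glued faces → V=40, E=82, F=44.
Check: V − E + F = 40 − 82 + 44 = 2.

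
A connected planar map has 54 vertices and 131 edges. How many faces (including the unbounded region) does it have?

79

Euler's formula for a connected plane graph: V − E + F = 2, so F = 2 − 54 + 131 = 79.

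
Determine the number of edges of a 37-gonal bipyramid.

111

A bipyramid over an n-gon has 2n triangular faces and n + 2 vertices: V = 37 + 2 = 39, E = 3·37 = 111, F = 2·37 = 74.
Check: V − E + F = 39 − 111 + 74 = 2.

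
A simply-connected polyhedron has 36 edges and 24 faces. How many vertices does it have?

Here V − E + F = 2.
V = 2 + E − F = 2 + 36 − 24 = 14.

14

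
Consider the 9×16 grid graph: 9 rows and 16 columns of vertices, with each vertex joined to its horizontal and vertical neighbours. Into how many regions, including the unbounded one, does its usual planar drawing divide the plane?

121

The grid has V = 9·16 = 144 vertices and E = 9·15 + 16·8 = 263 edges.
F = 2 − V + E = 2 − 144 + 263 = 121.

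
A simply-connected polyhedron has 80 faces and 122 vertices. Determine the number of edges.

200

Here V − E + F = 2.
E = V + F − (2) = 122 + 80 − (2) = 200.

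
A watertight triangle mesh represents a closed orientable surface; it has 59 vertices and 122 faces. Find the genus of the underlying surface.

Every face is a triangle, so 2E = 3·122 = 366, giving E = 183.
χ = V − E + F = 59 − 183 + 122 = -2.
For a closed orientable surface χ = 2 − 2g, so g = (2 − (-2))/2 = 2.

2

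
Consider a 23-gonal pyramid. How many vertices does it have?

A pyramid on an n-gon base has one n-gon and n triangles: V = 23 + 1 = 24, E = 2·23 = 46, F = 23 + 1 = 24.

24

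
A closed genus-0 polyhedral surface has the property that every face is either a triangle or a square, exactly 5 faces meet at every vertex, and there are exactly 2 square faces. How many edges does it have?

Let x be the number of triangles; then F = 2 + x.
Edge–face incidences: 2E = 4·2 + 3·x = 8 + 3x.
Every vertex has degree 5, so 5V = 2E.
Euler: V − E + F = 2 ⇒ (2E)/5 − E + (2 + x) = 2.
Multiply by 10: 2·(2E) − 5·(2E) + 10·(2 + x) = 20, i.e. 20 + 10x − 3·(8 + 3x) = 20.
Collecting terms: x − 4 = 20, so x = 24.
Then 2E = 8 + 3·24 = 80, so E = 40, V = 2E/5 = 16, F = 2 + 24 = 26.

40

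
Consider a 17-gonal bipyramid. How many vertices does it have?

A bipyramid over an n-gon has 2n triangular faces and n + 2 vertices: V = 17 + 2 = 19, E = 3·17 = 51, F = 2·17 = 34.

19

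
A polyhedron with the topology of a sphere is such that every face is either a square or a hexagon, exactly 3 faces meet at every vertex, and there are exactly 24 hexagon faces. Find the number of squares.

6

Let x be the number of squares; then F = 24 + x.
Edge–face incidences: 2E = 6·24 + 4·x = 144 + 4x.
Every vertex has degree 3, so 3V = 2E.
Euler: V − E + F = 2 ⇒ (2E)/3 − E + (24 + x) = 2.
Multiply by 6: 2·(2E) − 3·(2E) + 6·(24 + x) = 12, i.e. 144 + 6x − (144 + 4x) = 12.
Collecting terms: 2x = 12, so x = 6.
Then 2E = 144 + 4·6 = 168, so E = 84, V = 2E/3 = 56, F = 24 + 6 = 30.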